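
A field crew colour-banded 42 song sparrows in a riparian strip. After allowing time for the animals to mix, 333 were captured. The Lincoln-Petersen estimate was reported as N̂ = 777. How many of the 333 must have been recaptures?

R = 18

From N = M·C/R: R = M·C / N = 42·333 / 777 = 13986 / 777 = 18.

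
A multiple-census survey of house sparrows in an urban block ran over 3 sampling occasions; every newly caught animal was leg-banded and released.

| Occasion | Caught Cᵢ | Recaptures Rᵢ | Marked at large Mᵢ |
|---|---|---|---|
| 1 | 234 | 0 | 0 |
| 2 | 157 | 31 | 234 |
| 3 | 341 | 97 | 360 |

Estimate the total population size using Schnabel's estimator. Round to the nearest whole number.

N ≈ 1246

Σ MᵢCᵢ = 0·234 + 234·157 + 360·341 = 0 + 36738 + 122760 = 159498
Σ Rᵢ = 0 + 31 + 97 = 128
N̂ = 159498 / 128 ≈ 1246.1 → 1246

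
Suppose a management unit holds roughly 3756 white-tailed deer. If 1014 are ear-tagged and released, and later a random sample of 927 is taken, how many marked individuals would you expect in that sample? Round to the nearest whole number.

Expected recaptures E[R] = M·C / N.
E[R] = 1014 × 927 / 3756 = 939978 / 3756 ≈ 250.3 → 250

expected recaptures ≈ 250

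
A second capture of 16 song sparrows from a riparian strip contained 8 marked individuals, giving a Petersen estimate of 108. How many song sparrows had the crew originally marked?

M = 54

From N = M·C/R: M = N·R / C = 108·8 / 16 = 864 / 16 = 54.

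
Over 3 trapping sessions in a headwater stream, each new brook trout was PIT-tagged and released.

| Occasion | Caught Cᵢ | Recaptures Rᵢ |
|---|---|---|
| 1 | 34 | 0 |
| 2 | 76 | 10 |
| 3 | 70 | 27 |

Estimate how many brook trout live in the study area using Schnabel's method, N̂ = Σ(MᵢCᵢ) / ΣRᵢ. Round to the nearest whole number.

N ≈ 259

Marked at large before each occasion: Mᵢ = Σⱼ<ᵢ (Cⱼ − Rⱼ) → M1=0, M2=34, M3=100
Σ MᵢCᵢ = 0·34 + 34·76 + 100·70 = 0 + 2584 + 7000 = 9584
Σ Rᵢ = 0 + 10 + 27 = 37
N̂ = 9584 / 37 ≈ 259.0 → 259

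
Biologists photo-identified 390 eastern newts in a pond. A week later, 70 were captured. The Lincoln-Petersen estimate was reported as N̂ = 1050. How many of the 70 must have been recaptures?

From N = M·C/R: R = M·C / N = 390·70 / 1050 = 27300 / 1050 = 26.

R = 26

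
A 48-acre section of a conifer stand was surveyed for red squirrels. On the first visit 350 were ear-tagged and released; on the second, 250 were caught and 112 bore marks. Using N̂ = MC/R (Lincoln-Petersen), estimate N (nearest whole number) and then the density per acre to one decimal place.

N̂ = 350·250/112 = 87500/112 ≈ 781.2 → 781
Density = N̂ / area = 781 / 48 ≈ 16.27 → 16.3 per acre

density ≈ 16.3 red squirrels per acre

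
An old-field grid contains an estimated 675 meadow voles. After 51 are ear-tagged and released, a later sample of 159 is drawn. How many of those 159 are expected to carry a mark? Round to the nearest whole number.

expected recaptures ≈ 12

The marked fraction of the population is 51/675, so in a sample of 159 expect C·(M/N) marked.
E[R] = 51 × 159 / 675 = 8109 / 675 ≈ 12.0 → 12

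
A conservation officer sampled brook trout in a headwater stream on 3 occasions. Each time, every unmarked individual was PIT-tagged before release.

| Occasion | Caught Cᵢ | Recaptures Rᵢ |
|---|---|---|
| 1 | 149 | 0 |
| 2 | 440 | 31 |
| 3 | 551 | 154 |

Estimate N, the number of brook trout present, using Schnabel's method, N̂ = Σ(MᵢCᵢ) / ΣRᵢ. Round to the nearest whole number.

Marked at large before each occasion: Mᵢ = Σⱼ<ᵢ (Cⱼ − Rⱼ) → M1=0, M2=149, M3=558
Σ MᵢCᵢ = 0·149 + 149·440 + 558·551 = 0 + 65560 + 307458 = 373018
Σ Rᵢ = 0 + 31 + 154 = 185
N̂ = 373018 / 185 ≈ 2016.3 → 2016

N ≈ 2016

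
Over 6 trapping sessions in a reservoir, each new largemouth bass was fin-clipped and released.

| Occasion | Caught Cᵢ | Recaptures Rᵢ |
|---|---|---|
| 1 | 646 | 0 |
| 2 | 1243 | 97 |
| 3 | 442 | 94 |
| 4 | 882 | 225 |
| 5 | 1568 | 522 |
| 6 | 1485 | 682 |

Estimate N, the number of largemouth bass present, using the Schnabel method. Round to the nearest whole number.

N ≈ 8380

Marked at large before each occasion: Mᵢ = Σⱼ<ᵢ (Cⱼ − Rⱼ) → M1=0, M2=646, M3=1792, M4=2140, M5=2797, M6=3843
Σ MᵢCᵢ = 0·646 + 646·1243 + 1792·442 + 2140·882 + 2797·1568 + 3843·1485 = 0 + 802978 + 792064 + 1887480 + 4385696 + 5706855 = 13575073
Σ Rᵢ = 0 + 97 + 94 + 225 + 522 + 682 = 1620
N̂ = 13575073 / 1620 ≈ 8379.7 → 8380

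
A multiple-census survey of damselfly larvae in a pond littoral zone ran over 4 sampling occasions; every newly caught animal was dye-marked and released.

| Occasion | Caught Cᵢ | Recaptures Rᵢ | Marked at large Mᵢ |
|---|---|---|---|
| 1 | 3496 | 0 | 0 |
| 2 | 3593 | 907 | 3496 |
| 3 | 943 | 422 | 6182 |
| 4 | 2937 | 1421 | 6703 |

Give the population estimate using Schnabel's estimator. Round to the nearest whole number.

N ≈ 13,846

Σ MᵢCᵢ = 0·3496 + 3496·3593 + 6182·943 + 6703·2937 = 0 + 12561128 + 5829626 + 19686711 = 38077465
Σ Rᵢ = 0 + 907 + 422 + 1421 = 2750
N̂ = 38077465 / 2750 ≈ 13846.4 → 13846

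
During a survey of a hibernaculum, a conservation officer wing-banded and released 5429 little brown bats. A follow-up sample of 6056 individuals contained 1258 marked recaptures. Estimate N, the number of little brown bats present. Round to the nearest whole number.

N ≈ 26,135

The marked fraction in the recapture sample should equal the marked fraction in the population: 1258/6056 = 5429/N.
N = (5429 × 6056) / 1258 = 32878024 / 1258 ≈ 26135.2 → 26135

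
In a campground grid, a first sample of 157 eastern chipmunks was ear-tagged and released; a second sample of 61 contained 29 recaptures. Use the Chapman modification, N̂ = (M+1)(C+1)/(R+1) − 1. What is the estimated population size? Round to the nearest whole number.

N ≈ 326

N̂ = (157+1)(61+1)/(29+1) − 1 = 158·62/30 − 1
= 9796/30 − 1 ≈ 326.5 − 1 ≈ 325.5 → 326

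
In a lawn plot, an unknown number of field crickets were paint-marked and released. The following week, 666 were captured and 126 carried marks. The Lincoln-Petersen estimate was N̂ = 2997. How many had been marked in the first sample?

From N = M·C/R: M = N·R / C = 2997·126 / 666 = 377622 / 666 = 567.

M = 567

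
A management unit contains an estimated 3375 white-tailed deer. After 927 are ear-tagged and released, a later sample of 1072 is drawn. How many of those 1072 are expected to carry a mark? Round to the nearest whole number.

Expected recaptures E[R] = M·C / N.
E[R] = 927 × 1072 / 3375 = 993744 / 3375 ≈ 294.4 → 294

expected recaptures ≈ 294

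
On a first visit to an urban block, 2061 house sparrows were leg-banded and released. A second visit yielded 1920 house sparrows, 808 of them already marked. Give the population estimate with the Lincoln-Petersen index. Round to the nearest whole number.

Lincoln-Petersen assumes M/N = R/C, so N = M·C / R.
N = (2061 × 1920) / 808 = 3957120 / 808 ≈ 4897.4 → 4897

N ≈ 4897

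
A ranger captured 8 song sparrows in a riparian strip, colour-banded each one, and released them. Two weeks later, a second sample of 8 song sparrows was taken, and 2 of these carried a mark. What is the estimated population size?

N = 32

N = (8 × 8) / 2 = 64 / 2 = 32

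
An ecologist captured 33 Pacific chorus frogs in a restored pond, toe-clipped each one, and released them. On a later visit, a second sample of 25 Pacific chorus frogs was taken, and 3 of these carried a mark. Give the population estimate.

N = (33 × 25) / 3 = 825 / 3 = 275

N = 275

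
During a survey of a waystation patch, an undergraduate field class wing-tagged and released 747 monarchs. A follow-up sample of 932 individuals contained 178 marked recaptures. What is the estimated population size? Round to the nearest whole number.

N = (747 × 932) / 178 = 696204 / 178 ≈ 3911.3 → 3911

N ≈ 3911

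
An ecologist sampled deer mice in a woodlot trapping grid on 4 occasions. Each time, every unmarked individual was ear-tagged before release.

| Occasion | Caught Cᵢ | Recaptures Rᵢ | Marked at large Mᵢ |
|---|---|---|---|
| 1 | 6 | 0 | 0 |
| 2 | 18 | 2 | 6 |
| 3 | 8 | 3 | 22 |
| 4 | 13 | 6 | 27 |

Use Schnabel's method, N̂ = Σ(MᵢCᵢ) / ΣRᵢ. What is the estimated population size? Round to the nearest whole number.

N ≈ 58

Σ MᵢCᵢ = 0·6 + 6·18 + 22·8 + 27·13 = 0 + 108 + 176 + 351 = 635
Σ Rᵢ = 0 + 2 + 3 + 6 = 11
N̂ = 635 / 11 ≈ 57.7 → 58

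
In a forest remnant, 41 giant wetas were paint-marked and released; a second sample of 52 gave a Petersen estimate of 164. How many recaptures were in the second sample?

R = 13

From N = M·C/R: R = M·C / N = 41·52 / 164 = 2132 / 164 = 13.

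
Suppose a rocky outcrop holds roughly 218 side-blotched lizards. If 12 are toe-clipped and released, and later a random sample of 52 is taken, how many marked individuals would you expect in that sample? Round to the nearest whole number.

expected recaptures ≈ 3

Expected recaptures E[R] = M·C / N.
E[R] = 12 × 52 / 218 = 624 / 218 ≈ 2.9 → 3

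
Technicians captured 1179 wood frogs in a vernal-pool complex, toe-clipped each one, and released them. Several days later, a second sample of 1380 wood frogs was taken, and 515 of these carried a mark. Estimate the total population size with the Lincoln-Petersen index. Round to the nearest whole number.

N ≈ 3159

N = (1179 × 1380) / 515 = 1627020 / 515 ≈ 3159.3 → 3159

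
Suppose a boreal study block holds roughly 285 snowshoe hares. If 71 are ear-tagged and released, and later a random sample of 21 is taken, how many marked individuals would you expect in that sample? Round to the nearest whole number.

Expected recaptures E[R] = M·C / N.
E[R] = 71 × 21 / 285 = 1491 / 285 ≈ 5.2 → 5

expected recaptures ≈ 5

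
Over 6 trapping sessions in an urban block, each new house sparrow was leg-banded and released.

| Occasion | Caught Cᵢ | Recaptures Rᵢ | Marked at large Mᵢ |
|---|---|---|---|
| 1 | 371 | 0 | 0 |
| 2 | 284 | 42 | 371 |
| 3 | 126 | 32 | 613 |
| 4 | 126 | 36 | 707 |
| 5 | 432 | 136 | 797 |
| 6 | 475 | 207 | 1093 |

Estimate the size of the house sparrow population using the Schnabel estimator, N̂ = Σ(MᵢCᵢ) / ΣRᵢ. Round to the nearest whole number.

Σ MᵢCᵢ = 0·371 + 371·284 + 613·126 + 707·126 + 797·432 + 1093·475 = 0 + 105364 + 77238 + 89082 + 344304 + 519175 = 1135163
Σ Rᵢ = 0 + 42 + 32 + 36 + 136 + 207 = 453
N̂ = 1135163 / 453 ≈ 2505.9 → 2506

N ≈ 2506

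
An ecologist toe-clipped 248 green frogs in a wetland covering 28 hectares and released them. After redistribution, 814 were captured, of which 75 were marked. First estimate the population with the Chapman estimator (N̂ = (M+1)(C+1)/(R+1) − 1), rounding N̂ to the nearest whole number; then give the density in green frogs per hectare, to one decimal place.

density ≈ 95.3 green frogs per hectare

N̂ = 249·815/76 − 1 = 202935/76 − 1 ≈ 2669.2 → 2669
Density = N̂ / area = 2669 / 28 ≈ 95.32 → 95.3 per hectare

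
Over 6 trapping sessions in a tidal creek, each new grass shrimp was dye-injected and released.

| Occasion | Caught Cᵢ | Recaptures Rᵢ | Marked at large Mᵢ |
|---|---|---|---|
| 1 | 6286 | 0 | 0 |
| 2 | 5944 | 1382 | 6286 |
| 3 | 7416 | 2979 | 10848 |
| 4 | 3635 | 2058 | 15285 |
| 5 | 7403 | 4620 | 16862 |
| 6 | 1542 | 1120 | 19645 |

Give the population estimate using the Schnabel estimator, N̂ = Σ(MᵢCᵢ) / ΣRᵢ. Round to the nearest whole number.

N ≈ 27,017

Σ MᵢCᵢ = 0·6286 + 6286·5944 + 10848·7416 + 15285·3635 + 16862·7403 + 19645·1542 = 0 + 37363984 + 80448768 + 55560975 + 124829386 + 30292590 = 328495703
Σ Rᵢ = 0 + 1382 + 2979 + 2058 + 4620 + 1120 = 12159
N̂ = 328495703 / 12159 ≈ 27016.7 → 27017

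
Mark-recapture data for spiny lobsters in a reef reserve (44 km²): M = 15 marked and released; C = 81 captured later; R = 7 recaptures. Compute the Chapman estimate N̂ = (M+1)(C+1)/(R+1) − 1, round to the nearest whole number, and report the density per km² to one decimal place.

density ≈ 3.7 spiny lobsters per km²

N̂ = 16·82/8 − 1 = 1312/8 − 1 = 163
Density = N̂ / area = 163 / 44 ≈ 3.70 → 3.7 per km²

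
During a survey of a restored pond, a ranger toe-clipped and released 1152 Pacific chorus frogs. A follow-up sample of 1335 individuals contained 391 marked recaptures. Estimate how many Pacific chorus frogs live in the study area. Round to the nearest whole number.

N ≈ 3933

If marked individuals mix randomly, R/C ≈ M/N, giving N ≈ M·C/R.
N = (1152 × 1335) / 391 = 1537920 / 391 ≈ 3933.3 → 3933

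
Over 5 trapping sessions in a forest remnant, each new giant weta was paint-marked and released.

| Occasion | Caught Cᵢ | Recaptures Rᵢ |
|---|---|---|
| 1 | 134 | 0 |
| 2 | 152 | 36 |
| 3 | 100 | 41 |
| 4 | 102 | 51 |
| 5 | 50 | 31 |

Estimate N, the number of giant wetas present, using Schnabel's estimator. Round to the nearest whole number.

N ≈ 597

Marked at large before each occasion: Mᵢ = Σⱼ<ᵢ (Cⱼ − Rⱼ) → M1=0, M2=134, M3=250, M4=309, M5=360
Σ MᵢCᵢ = 0·134 + 134·152 + 250·100 + 309·102 + 360·50 = 0 + 20368 + 25000 + 31518 + 18000 = 94886
Σ Rᵢ = 0 + 36 + 41 + 51 + 31 = 159
N̂ = 94886 / 159 ≈ 596.8 → 597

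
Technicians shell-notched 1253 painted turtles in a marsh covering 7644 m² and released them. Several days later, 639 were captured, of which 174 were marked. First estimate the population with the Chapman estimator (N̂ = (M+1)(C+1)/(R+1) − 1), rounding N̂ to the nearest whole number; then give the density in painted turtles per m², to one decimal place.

density ≈ 0.6 painted turtles per m²

N̂ = 1254·640/175 − 1 = 802560/175 − 1 ≈ 4585.1 → 4585
Density = N̂ / area = 4585 / 7644 ≈ 0.60 → 0.6 per m²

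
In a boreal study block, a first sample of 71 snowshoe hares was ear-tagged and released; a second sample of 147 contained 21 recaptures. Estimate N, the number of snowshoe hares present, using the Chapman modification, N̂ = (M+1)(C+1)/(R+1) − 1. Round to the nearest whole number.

N̂ = (71+1)(147+1)/(21+1) − 1 = 72·148/22 − 1
= 10656/22 − 1 ≈ 484.4 − 1 ≈ 483.4 → 483

N ≈ 483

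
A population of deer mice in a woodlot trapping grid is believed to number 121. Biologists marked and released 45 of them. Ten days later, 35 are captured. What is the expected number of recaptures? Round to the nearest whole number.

expected recaptures ≈ 13

The marked fraction of the population is 45/121, so in a sample of 35 expect C·(M/N) marked.
E[R] = 45 × 35 / 121 = 1575 / 121 ≈ 13.0 → 13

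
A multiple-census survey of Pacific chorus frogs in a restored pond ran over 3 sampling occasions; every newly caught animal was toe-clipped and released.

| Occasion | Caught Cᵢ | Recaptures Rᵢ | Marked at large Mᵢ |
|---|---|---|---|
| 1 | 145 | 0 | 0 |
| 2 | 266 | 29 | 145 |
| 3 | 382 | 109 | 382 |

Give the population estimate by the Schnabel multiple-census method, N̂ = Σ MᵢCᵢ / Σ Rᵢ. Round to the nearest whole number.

Σ MᵢCᵢ = 0·145 + 145·266 + 382·382 = 0 + 38570 + 145924 = 184494
Σ Rᵢ = 0 + 29 + 109 = 138
N̂ = 184494 / 138 ≈ 1336.9 → 1337

N ≈ 1337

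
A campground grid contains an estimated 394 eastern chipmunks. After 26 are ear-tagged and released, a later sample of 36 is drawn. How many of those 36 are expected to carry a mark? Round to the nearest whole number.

Expected recaptures E[R] = M·C / N.
E[R] = 26 × 36 / 394 = 936 / 394 ≈ 2.4 → 2

expected recaptures ≈ 2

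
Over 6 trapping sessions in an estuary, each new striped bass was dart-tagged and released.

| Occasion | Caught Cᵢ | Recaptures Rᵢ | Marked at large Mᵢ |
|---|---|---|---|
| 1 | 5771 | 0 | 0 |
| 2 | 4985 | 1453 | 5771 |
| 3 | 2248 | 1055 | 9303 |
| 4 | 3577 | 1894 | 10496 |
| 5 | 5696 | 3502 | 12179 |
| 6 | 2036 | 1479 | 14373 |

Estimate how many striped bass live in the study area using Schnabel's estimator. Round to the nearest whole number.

Σ MᵢCᵢ = 0·5771 + 5771·4985 + 9303·2248 + 10496·3577 + 12179·5696 + 14373·2036 = 0 + 28768435 + 20913144 + 37544192 + 69371584 + 29263428 = 185860783
Σ Rᵢ = 0 + 1453 + 1055 + 1894 + 3502 + 1479 = 9383
N̂ = 185860783 / 9383 ≈ 19808.2 → 19808

N ≈ 19,808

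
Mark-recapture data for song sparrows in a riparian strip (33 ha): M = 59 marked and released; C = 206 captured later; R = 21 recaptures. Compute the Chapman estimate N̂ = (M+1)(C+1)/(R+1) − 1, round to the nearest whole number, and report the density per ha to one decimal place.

density ≈ 17.1 song sparrows per ha

N̂ = 60·207/22 − 1 = 12420/22 − 1 ≈ 563.5 → 564
Density = N̂ / area = 564 / 33 ≈ 17.09 → 17.1 per ha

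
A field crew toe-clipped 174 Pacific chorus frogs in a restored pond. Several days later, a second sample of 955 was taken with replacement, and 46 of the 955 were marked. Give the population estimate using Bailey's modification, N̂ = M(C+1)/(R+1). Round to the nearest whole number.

N ≈ 3539

N̂ = 174·(955+1)/(46+1) = 174·956/47 = 166344/47 ≈ 3539.2 → 3539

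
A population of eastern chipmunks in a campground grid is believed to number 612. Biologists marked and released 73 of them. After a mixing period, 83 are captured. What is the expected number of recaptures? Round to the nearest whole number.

The marked fraction of the population is 73/612, so in a sample of 83 expect C·(M/N) marked.
E[R] = 73 × 83 / 612 = 6059 / 612 ≈ 9.9 → 10

expected recaptures ≈ 10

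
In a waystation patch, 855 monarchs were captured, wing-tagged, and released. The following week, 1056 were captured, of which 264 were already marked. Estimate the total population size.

N = (855 × 1056) / 264 = 902880 / 264 = 3420

N = 3420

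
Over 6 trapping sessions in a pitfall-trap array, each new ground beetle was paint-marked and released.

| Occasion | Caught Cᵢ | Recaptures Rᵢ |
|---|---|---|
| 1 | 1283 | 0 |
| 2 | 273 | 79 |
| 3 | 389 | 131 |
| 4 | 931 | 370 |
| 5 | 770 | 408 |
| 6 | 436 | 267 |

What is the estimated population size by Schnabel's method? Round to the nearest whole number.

N ≈ 4356

Marked at large before each occasion: Mᵢ = Σⱼ<ᵢ (Cⱼ − Rⱼ) → M1=0, M2=1283, M3=1477, M4=1735, M5=2296, M6=2658
Σ MᵢCᵢ = 0·1283 + 1283·273 + 1477·389 + 1735·931 + 2296·770 + 2658·436 = 0 + 350259 + 574553 + 1615285 + 1767920 + 1158888 = 5466905
Σ Rᵢ = 0 + 79 + 131 + 370 + 408 + 267 = 1255
N̂ = 5466905 / 1255 ≈ 4356.1 → 4356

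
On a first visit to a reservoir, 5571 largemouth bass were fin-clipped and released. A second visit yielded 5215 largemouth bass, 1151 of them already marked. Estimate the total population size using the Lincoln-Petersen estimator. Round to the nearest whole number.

N ≈ 25,241

The marked fraction in the recapture sample should equal the marked fraction in the population: 1151/5215 = 5571/N.
N = (5571 × 5215) / 1151 = 29052765 / 1151 ≈ 25241.3 → 25241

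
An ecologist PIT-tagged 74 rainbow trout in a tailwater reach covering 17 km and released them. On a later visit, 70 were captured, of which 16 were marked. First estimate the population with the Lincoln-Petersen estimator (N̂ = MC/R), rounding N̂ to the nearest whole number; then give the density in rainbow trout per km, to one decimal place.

density ≈ 19.1 rainbow trout per km

N̂ = 74·70/16 = 5180/16 ≈ 323.8 → 324
Density = N̂ / area = 324 / 17 ≈ 19.06 → 19.1 per km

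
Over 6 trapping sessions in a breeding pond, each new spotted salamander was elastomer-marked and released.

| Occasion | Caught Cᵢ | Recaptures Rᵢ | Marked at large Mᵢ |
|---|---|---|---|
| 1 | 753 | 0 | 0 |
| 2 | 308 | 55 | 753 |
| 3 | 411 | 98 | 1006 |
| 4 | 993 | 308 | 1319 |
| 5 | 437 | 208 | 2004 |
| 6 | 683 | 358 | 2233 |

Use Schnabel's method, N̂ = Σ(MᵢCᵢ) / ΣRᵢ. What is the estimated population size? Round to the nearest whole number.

N ≈ 4242

Σ MᵢCᵢ = 0·753 + 753·308 + 1006·411 + 1319·993 + 2004·437 + 2233·683 = 0 + 231924 + 413466 + 1309767 + 875748 + 1525139 = 4356044
Σ Rᵢ = 0 + 55 + 98 + 308 + 208 + 358 = 1027
N̂ = 4356044 / 1027 ≈ 4241.5 → 4242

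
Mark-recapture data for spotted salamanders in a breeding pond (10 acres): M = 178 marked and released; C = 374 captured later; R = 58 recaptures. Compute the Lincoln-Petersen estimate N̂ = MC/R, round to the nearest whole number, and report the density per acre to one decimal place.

density ≈ 114.8 spotted salamanders per acre

N̂ = 178·374/58 = 66572/58 ≈ 1147.8 → 1148
Density = N̂ / area = 1148 / 10 ≈ 114.80 → 114.8 per acre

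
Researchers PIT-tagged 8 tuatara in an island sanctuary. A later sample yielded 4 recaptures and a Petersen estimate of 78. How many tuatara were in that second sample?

C = 39

From N = M·C/R: C = N·R / M = 78·4 / 8 = 312 / 8 = 39.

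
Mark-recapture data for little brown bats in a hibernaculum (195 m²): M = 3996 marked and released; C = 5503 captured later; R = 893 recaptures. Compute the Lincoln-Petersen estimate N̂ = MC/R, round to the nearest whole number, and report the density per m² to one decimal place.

N̂ = 3996·5503/893 = 21989988/893 ≈ 24624.8 → 24625
Density = N̂ / area = 24625 / 195 ≈ 126.28 → 126.3 per m²

density ≈ 126.3 little brown bats per m²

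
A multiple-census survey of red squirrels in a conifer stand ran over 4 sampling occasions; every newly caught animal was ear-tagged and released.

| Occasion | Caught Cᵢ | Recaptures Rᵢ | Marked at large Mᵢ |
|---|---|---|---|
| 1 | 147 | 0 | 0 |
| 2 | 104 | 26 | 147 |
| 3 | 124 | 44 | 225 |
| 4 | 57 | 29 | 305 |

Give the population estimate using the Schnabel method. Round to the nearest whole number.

Σ MᵢCᵢ = 0·147 + 147·104 + 225·124 + 305·57 = 0 + 15288 + 27900 + 17385 = 60573
Σ Rᵢ = 0 + 26 + 44 + 29 = 99
N̂ = 60573 / 99 ≈ 611.8 → 612

N ≈ 612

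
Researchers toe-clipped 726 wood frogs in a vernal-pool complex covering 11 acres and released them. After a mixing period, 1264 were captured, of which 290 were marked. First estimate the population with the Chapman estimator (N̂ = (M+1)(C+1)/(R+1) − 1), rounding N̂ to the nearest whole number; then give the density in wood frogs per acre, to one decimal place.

N̂ = 727·1265/291 − 1 = 919655/291 − 1 ≈ 3159.3 → 3159
Density = N̂ / area = 3159 / 11 ≈ 287.18 → 287.2 per acre

density ≈ 287.2 wood frogs per acre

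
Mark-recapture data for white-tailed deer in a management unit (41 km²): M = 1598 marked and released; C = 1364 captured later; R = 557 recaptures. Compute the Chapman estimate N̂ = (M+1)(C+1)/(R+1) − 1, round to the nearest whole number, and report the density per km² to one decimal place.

density ≈ 95.4 white-tailed deer per km²

N̂ = 1599·1365/558 − 1 = 2182635/558 − 1 ≈ 3910.5 → 3911
Density = N̂ / area = 3911 / 41 ≈ 95.39 → 95.4 per km²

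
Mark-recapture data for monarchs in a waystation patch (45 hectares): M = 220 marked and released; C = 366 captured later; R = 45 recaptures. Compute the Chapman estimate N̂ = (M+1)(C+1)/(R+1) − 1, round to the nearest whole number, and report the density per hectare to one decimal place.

density ≈ 39.2 monarchs per hectare

N̂ = 221·367/46 − 1 = 81107/46 − 1 ≈ 1762.2 → 1762
Density = N̂ / area = 1762 / 45 ≈ 39.16 → 39.2 per hectare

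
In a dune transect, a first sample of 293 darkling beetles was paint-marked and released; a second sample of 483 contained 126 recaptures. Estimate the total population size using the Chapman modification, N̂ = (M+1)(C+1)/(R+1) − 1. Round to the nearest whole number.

N̂ = (293+1)(483+1)/(126+1) − 1 = 294·484/127 − 1
= 142296/127 − 1 ≈ 1120.4 − 1 ≈ 1119.4 → 1119

N ≈ 1119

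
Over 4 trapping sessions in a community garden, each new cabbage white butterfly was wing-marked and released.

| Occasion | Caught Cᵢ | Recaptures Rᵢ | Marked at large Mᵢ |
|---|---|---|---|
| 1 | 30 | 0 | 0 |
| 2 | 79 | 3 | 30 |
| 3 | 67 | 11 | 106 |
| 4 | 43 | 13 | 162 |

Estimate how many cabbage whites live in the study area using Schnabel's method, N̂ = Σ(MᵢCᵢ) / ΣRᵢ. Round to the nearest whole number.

N ≈ 609

Σ MᵢCᵢ = 0·30 + 30·79 + 106·67 + 162·43 = 0 + 2370 + 7102 + 6966 = 16438
Σ Rᵢ = 0 + 3 + 11 + 13 = 27
N̂ = 16438 / 27 ≈ 608.8 → 609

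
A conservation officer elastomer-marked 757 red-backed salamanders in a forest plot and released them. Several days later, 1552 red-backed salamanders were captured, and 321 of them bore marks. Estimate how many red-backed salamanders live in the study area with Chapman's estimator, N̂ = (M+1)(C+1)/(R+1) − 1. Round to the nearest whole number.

N ≈ 3655

N̂ = (757+1)(1552+1)/(321+1) − 1 = 758·1553/322 − 1
= 1177174/322 − 1 ≈ 3655.8 − 1 ≈ 3654.8 → 3655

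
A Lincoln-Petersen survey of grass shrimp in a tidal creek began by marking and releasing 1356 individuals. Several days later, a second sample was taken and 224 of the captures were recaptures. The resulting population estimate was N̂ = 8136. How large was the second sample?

C = 1344

From N = M·C/R: C = N·R / M = 8136·224 / 1356 = 1822464 / 1356 = 1344.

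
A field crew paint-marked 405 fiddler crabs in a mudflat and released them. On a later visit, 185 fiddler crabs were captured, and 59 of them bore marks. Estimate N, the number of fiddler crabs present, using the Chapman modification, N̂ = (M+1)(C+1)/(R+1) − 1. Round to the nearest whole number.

N̂ = (405+1)(185+1)/(59+1) − 1 = 406·186/60 − 1
= 75516/60 − 1 ≈ 1258.6 − 1 ≈ 1257.6 → 1258

N ≈ 1258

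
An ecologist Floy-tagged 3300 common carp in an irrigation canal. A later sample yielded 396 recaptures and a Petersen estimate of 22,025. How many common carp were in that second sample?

C = 2643

From N = M·C/R: C = N·R / M = 22025·396 / 3300 = 8721900 / 3300 = 2643.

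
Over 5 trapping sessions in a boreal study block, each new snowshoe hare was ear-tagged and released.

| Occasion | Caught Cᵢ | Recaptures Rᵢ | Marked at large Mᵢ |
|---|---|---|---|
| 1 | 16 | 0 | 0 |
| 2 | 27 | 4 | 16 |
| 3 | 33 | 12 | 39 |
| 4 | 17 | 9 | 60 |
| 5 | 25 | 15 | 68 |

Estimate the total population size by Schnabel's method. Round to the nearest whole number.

N ≈ 111

Σ MᵢCᵢ = 0·16 + 16·27 + 39·33 + 60·17 + 68·25 = 0 + 432 + 1287 + 1020 + 1700 = 4439
Σ Rᵢ = 0 + 4 + 12 + 9 + 15 = 40
N̂ = 4439 / 40 ≈ 111.0 → 111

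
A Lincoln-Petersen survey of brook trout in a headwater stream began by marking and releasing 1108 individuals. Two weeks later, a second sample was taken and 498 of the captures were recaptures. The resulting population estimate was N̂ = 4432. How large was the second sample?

From N = M·C/R: C = N·R / M = 4432·498 / 1108 = 2207136 / 1108 = 1992.

C = 1992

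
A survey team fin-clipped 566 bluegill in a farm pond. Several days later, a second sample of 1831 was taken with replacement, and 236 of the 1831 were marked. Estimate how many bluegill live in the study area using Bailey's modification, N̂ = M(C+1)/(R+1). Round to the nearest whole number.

N̂ = 566·(1831+1)/(236+1) = 566·1832/237 = 1036912/237 ≈ 4375.2 → 4375

N ≈ 4375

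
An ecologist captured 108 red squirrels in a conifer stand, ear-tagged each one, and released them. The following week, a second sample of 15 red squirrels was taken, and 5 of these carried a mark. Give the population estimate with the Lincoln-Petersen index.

N = 324

N = (108 × 15) / 5 = 1620 / 5 = 324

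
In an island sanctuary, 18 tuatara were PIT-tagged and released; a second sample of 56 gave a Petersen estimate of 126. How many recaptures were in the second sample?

R = 8

From N = M·C/R: R = M·C / N = 18·56 / 126 = 1008 / 126 = 8.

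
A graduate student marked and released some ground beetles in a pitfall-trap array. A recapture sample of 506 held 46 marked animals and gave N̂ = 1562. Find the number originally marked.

M = 142

From N = M·C/R: M = N·R / C = 1562·46 / 506 = 71852 / 506 = 142.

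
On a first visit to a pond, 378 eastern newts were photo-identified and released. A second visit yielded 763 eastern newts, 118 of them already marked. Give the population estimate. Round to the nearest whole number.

N ≈ 2444

N = (378 × 763) / 118 = 288414 / 118 ≈ 2444.2 → 2444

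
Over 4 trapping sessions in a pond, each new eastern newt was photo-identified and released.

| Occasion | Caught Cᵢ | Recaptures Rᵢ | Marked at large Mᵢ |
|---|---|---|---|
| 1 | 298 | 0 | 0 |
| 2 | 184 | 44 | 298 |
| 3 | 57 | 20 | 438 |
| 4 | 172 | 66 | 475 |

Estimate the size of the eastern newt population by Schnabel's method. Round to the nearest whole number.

N ≈ 1242

Σ MᵢCᵢ = 0·298 + 298·184 + 438·57 + 475·172 = 0 + 54832 + 24966 + 81700 = 161498
Σ Rᵢ = 0 + 44 + 20 + 66 = 130
N̂ = 161498 / 130 ≈ 1242.3 → 1242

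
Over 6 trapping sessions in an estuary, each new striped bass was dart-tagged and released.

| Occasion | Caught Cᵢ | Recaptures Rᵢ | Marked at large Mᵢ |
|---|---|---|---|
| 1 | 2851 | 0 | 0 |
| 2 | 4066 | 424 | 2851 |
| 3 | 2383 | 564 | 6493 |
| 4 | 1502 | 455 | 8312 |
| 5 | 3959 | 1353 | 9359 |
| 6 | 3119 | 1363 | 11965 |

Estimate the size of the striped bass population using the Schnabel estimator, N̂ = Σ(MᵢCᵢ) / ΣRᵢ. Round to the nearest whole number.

Σ MᵢCᵢ = 0·2851 + 2851·4066 + 6493·2383 + 8312·1502 + 9359·3959 + 11965·3119 = 0 + 11592166 + 15472819 + 12484624 + 37052281 + 37318835 = 113920725
Σ Rᵢ = 0 + 424 + 564 + 455 + 1353 + 1363 = 4159
N̂ = 113920725 / 4159 ≈ 27391.4 → 27391

N ≈ 27,391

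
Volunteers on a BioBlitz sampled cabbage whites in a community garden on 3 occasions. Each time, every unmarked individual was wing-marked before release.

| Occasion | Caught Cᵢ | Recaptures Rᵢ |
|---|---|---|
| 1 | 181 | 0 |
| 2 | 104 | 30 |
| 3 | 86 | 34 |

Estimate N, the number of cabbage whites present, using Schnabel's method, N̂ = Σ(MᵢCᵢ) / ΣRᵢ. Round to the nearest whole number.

N ≈ 637

Marked at large before each occasion: Mᵢ = Σⱼ<ᵢ (Cⱼ − Rⱼ) → M1=0, M2=181, M3=255
Σ MᵢCᵢ = 0·181 + 181·104 + 255·86 = 0 + 18824 + 21930 = 40754
Σ Rᵢ = 0 + 30 + 34 = 64
N̂ = 40754 / 64 ≈ 636.8 → 637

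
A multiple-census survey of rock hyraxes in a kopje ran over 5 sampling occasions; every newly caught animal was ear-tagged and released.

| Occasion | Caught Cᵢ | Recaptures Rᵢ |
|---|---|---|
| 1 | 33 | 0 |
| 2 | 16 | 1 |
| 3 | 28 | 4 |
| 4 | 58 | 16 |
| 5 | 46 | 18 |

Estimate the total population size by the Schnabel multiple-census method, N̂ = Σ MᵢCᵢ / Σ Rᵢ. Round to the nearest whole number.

N ≈ 290

Marked at large before each occasion: Mᵢ = Σⱼ<ᵢ (Cⱼ − Rⱼ) → M1=0, M2=33, M3=48, M4=72, M5=114
Σ MᵢCᵢ = 0·33 + 33·16 + 48·28 + 72·58 + 114·46 = 0 + 528 + 1344 + 4176 + 5244 = 11292
Σ Rᵢ = 0 + 1 + 4 + 16 + 18 = 39
N̂ = 11292 / 39 ≈ 289.5 → 290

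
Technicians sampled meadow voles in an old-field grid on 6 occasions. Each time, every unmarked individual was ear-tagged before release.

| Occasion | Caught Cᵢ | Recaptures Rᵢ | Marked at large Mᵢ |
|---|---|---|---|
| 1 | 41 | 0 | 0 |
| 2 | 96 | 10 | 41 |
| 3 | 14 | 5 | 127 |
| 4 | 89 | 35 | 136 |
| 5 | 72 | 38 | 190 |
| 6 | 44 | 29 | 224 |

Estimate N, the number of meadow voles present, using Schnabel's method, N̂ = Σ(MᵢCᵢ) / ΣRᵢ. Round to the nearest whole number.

Σ MᵢCᵢ = 0·41 + 41·96 + 127·14 + 136·89 + 190·72 + 224·44 = 0 + 3936 + 1778 + 12104 + 13680 + 9856 = 41354
Σ Rᵢ = 0 + 10 + 5 + 35 + 38 + 29 = 117
N̂ = 41354 / 117 ≈ 353.45 → 353

N ≈ 353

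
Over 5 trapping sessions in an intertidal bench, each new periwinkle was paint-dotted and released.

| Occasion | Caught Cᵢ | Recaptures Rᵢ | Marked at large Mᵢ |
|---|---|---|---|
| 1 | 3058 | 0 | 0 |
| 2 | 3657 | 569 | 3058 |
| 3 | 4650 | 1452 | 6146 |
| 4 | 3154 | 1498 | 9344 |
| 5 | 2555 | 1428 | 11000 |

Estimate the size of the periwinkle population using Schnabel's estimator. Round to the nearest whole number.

N ≈ 19,676

Σ MᵢCᵢ = 0·3058 + 3058·3657 + 6146·4650 + 9344·3154 + 11000·2555 = 0 + 11183106 + 28578900 + 29470976 + 28105000 = 97337982
Σ Rᵢ = 0 + 569 + 1452 + 1498 + 1428 = 4947
N̂ = 97337982 / 4947 ≈ 19676.2 → 19676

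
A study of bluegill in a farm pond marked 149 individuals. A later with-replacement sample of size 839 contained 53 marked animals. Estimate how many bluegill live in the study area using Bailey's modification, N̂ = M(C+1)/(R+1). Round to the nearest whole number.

N ≈ 2318

N̂ = 149·(839+1)/(53+1) = 149·840/54 = 125160/54 ≈ 2317.8 → 2318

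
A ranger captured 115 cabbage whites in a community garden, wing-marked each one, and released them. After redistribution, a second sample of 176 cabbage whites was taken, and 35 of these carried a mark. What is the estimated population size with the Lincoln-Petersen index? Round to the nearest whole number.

N ≈ 578

The marked fraction in the recapture sample should equal the marked fraction in the population: 35/176 = 115/N.
N = (115 × 176) / 35 = 20240 / 35 ≈ 578.3 → 578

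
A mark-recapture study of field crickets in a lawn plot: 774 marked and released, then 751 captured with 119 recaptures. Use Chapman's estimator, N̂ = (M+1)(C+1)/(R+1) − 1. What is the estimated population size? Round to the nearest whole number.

N̂ = (774+1)(751+1)/(119+1) − 1 = 775·752/120 − 1
= 582800/120 − 1 ≈ 4856.7 − 1 ≈ 4855.7 → 4856

N ≈ 4856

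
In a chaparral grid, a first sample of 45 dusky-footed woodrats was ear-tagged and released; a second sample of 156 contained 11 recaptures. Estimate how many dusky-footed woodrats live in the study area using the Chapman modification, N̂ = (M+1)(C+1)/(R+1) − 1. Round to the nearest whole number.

N̂ = (45+1)(156+1)/(11+1) − 1 = 46·157/12 − 1
= 7222/12 − 1 ≈ 601.8 − 1 ≈ 600.8 → 601

N ≈ 601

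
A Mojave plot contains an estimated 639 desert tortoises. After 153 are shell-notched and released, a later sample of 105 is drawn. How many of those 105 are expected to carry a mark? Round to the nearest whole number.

Expected recaptures E[R] = M·C / N.
E[R] = 153 × 105 / 639 = 16065 / 639 ≈ 25.1 → 25

expected recaptures ≈ 25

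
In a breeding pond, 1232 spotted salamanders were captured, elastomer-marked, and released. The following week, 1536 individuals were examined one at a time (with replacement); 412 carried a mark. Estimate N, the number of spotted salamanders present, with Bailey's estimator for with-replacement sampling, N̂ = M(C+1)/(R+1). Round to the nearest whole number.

N̂ = 1232·(1536+1)/(412+1) = 1232·1537/413 = 1893584/413 ≈ 4584.9 → 4585

N ≈ 4585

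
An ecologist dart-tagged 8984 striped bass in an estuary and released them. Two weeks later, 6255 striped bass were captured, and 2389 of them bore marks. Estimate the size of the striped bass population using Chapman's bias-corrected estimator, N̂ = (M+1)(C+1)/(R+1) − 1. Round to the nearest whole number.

N̂ = (8984+1)(6255+1)/(2389+1) − 1 = 8985·6256/2390 − 1
= 56210160/2390 − 1 ≈ 23518.9 − 1 ≈ 23517.9 → 23518

N ≈ 23,518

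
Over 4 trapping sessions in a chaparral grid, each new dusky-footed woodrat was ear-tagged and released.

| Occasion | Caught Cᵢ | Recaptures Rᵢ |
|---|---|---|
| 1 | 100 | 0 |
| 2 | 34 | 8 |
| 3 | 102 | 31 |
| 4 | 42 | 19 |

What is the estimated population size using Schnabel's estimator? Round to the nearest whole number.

Marked at large before each occasion: Mᵢ = Σⱼ<ᵢ (Cⱼ − Rⱼ) → M1=0, M2=100, M3=126, M4=197
Σ MᵢCᵢ = 0·100 + 100·34 + 126·102 + 197·42 = 0 + 3400 + 12852 + 8274 = 24526
Σ Rᵢ = 0 + 8 + 31 + 19 = 58
N̂ = 24526 / 58 ≈ 422.9 → 423

N ≈ 423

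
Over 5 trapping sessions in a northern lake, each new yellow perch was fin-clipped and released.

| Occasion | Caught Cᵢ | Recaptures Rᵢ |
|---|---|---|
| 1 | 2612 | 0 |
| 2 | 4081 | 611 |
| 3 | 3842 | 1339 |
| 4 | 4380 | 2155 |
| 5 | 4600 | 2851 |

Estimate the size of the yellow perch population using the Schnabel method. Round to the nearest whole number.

Marked at large before each occasion: Mᵢ = Σⱼ<ᵢ (Cⱼ − Rⱼ) → M1=0, M2=2612, M3=6082, M4=8585, M5=10810
Σ MᵢCᵢ = 0·2612 + 2612·4081 + 6082·3842 + 8585·4380 + 10810·4600 = 0 + 10659572 + 23367044 + 37602300 + 49726000 = 121354916
Σ Rᵢ = 0 + 611 + 1339 + 2155 + 2851 = 6956
N̂ = 121354916 / 6956 ≈ 17446.1 → 17446

N ≈ 17,446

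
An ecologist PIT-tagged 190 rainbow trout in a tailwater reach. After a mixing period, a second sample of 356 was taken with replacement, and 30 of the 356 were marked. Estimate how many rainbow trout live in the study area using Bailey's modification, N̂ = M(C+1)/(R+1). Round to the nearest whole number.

N̂ = 190·(356+1)/(30+1) = 190·357/31 = 67830/31 ≈ 2188.1 → 2188

N ≈ 2188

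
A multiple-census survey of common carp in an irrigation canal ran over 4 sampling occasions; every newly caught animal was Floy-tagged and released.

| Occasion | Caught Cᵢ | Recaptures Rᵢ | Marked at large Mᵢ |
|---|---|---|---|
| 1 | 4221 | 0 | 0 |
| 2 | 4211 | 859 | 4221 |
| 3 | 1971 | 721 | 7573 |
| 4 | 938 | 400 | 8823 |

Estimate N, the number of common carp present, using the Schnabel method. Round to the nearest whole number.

N ≈ 20,695

Σ MᵢCᵢ = 0·4221 + 4221·4211 + 7573·1971 + 8823·938 = 0 + 17774631 + 14926383 + 8275974 = 40976988
Σ Rᵢ = 0 + 859 + 721 + 400 = 1980
N̂ = 40976988 / 1980 ≈ 20695.4 → 20695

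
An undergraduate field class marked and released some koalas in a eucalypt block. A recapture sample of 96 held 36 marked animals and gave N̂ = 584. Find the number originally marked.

From N = M·C/R: M = N·R / C = 584·36 / 96 = 21024 / 96 = 219.

M = 219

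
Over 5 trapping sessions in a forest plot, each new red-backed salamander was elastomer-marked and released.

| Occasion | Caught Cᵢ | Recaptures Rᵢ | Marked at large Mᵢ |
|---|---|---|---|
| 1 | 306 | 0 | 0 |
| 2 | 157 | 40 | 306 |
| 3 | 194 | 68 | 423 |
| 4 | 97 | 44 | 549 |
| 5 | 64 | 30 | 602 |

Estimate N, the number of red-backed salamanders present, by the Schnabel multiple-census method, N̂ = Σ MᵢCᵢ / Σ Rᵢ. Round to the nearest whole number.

Σ MᵢCᵢ = 0·306 + 306·157 + 423·194 + 549·97 + 602·64 = 0 + 48042 + 82062 + 53253 + 38528 = 221885
Σ Rᵢ = 0 + 40 + 68 + 44 + 30 = 182
N̂ = 221885 / 182 ≈ 1219.1 → 1219

N ≈ 1219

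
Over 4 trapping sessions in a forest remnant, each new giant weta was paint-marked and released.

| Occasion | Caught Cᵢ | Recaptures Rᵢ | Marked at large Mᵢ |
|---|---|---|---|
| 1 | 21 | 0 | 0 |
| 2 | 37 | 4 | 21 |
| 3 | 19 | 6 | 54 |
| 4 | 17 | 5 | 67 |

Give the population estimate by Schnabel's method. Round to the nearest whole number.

N ≈ 196

Σ MᵢCᵢ = 0·21 + 21·37 + 54·19 + 67·17 = 0 + 777 + 1026 + 1139 = 2942
Σ Rᵢ = 0 + 4 + 6 + 5 = 15
N̂ = 2942 / 15 ≈ 196.1 → 196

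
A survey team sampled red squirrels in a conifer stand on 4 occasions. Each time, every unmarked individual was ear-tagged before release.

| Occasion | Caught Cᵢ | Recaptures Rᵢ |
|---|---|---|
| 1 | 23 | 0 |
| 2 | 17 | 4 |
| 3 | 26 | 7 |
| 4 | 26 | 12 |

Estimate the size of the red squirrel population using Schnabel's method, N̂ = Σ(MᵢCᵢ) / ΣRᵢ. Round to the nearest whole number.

N ≈ 120

Marked at large before each occasion: Mᵢ = Σⱼ<ᵢ (Cⱼ − Rⱼ) → M1=0, M2=23, M3=36, M4=55
Σ MᵢCᵢ = 0·23 + 23·17 + 36·26 + 55·26 = 0 + 391 + 936 + 1430 = 2757
Σ Rᵢ = 0 + 4 + 7 + 12 = 23
N̂ = 2757 / 23 ≈ 119.9 → 120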